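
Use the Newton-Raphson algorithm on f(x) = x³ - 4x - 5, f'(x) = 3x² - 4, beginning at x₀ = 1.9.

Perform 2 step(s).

f(x) = x³ - 4x - 5
f'(x) = 3x² - 4
x₀ = 1.9

Newton-Raphson formula: x_{n+1} = x_n - f(x_n)/f'(x_n)

Iteration 1:
  f(1.900000) = -5.741000
  f'(1.900000) = 6.830000
  x_1 = 1.900000 - (-5.741000)/6.830000 = 2.740556
Iteration 2:
  f(2.740556) = 4.621132
  f'(2.740556) = 18.531948
  x_2 = 2.740556 - 4.621132/18.531948 = 2.491196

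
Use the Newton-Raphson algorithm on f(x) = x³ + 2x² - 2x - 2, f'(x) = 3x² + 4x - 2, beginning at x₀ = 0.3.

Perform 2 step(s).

f(x) = x³ + 2x² - 2x - 2
f'(x) = 3x² + 4x - 2
x₀ = 0.3

Newton-Raphson formula: x_{n+1} = x_n - f(x_n)/f'(x_n)

Iteration 1:
  f(0.300000) = -2.393000
  f'(0.300000) = -0.530000
  x_1 = 0.300000 - (-2.393000)/(-0.530000) = -4.215094
Iteration 2:
  f(-4.215094) = -32.925437
  f'(-4.215094) = 34.440684
  x_2 = -4.215094 - (-32.925437)/34.440684 = -3.259090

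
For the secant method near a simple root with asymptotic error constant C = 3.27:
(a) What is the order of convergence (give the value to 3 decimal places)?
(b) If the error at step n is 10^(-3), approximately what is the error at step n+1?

(a) Secant method has superlinear convergence with order φ = (1+√5)/2 ≈ 1.618.
    This means |e_{n+1}| ≈ C|e_n|^1.618.

(b) With |e_n| = 10^(-3) and C = 3.27:
    |e_{n+1}| ≈ 3.27 × (10^(-3))^1.618 = 3.27 × 10^(-4.85)

(a) ≈ 1.618 (golden ratio); (b) |e_{n+1}| ≈ 4.576e-05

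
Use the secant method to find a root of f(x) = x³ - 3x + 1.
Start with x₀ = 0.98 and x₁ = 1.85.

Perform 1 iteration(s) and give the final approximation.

f(x) = x³ - 3x + 1
x₀ = 0.98, x₁ = 1.85

Secant formula: x_{n+1} = x_n - f(x_n)(x_n - x_{n-1})/(f(x_n) - f(x_{n-1}))

Iteration 1:
  f(0.980000) = -0.998808
  f(1.850000) = 1.781625
  x_2 = 1.850000 - 1.781625×(1.850000 - 0.980000)/(1.781625 - (-0.998808))
       = 1.292528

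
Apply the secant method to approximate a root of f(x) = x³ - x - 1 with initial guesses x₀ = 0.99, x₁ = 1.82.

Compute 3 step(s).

f(x) = x³ - x - 1
x₀ = 0.99, x₁ = 1.82

Secant formula: x_{n+1} = x_n - f(x_n)(x_n - x_{n-1})/(f(x_n) - f(x_{n-1}))

Iteration 1:
  f(0.990000) = -1.019701
  f(1.820000) = 3.208568
  x_2 = 1.820000 - 3.208568×(1.820000 - 0.990000)/(3.208568 - (-1.019701))
       = 1.190165
Iteration 2:
  f(1.820000) = 3.208568
  f(1.190165) = -0.504305
  x_3 = 1.190165 - (-0.504305)×(1.190165 - 1.820000)/(-0.504305 - 3.208568)
       = 1.275713
Iteration 3:
  f(1.190165) = -0.504305
  f(1.275713) = -0.199562
  x_4 = 1.275713 - (-0.199562)×(1.275713 - 1.190165)/(-0.199562 - (-0.504305))
       = 1.331734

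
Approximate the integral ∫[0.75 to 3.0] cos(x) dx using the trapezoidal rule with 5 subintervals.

f(x) = cos(x)
a = 0.75, b = 3.0, n = 5
h = (b - a)/n = 0.450000

Trapezoidal rule: (h/2)[f(x₀) + 2f(x₁) + 2f(x₂) + ... + f(xₙ)]

x_0 = 0.7500, f(x_0) = 0.731689, coefficient = 1
x_1 = 1.2000, f(x_1) = 0.362358, coefficient = 2
x_2 = 1.6500, f(x_2) = -0.079121, coefficient = 2
x_3 = 2.1000, f(x_3) = -0.504846, coefficient = 2
x_4 = 2.5500, f(x_4) = -0.830054, coefficient = 2
x_5 = 3.0000, f(x_5) = -0.989992, coefficient = 1

I ≈ (0.450000/2) × -2.361629 = -0.531367
Exact value: -0.540519
Error: 0.009152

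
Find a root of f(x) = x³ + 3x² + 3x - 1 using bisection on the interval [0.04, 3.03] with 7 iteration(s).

f(x) = x³ + 3x² + 3x - 1
Initial interval: [0.04, 3.03]

Iteration 1:
  c_1 = (0.040000 + 3.030000)/2 = 1.535000
  f(c_1) = f(1.535000) = 14.290480
  f(a) × f(c) < 0, new interval: [0.040000, 1.535000]
Iteration 2:
  c_2 = (0.040000 + 1.535000)/2 = 0.787500
  f(c_2) = f(0.787500) = 3.711342
  f(a) × f(c) < 0, new interval: [0.040000, 0.787500]
Iteration 3:
  c_3 = (0.040000 + 0.787500)/2 = 0.413750
  f(c_3) = f(0.413750) = 0.825647
  f(a) × f(c) < 0, new interval: [0.040000, 0.413750]
Iteration 4:
  c_4 = (0.040000 + 0.413750)/2 = 0.226875
  f(c_4) = f(0.226875) = -0.153280
  f(a) × f(c) ≥ 0, new interval: [0.226875, 0.413750]
Iteration 5:
  c_5 = (0.226875 + 0.413750)/2 = 0.320312
  f(c_5) = f(0.320312) = 0.301602
  f(a) × f(c) < 0, new interval: [0.226875, 0.320312]
Iteration 6:
  c_6 = (0.226875 + 0.320312)/2 = 0.273594
  f(c_6) = f(0.273594) = 0.065821
  f(a) × f(c) < 0, new interval: [0.226875, 0.273594]
Iteration 7:
  c_7 = (0.226875 + 0.273594)/2 = 0.250234
  f(c_7) = f(0.250234) = -0.045776
  f(a) × f(c) ≥ 0, new interval: [0.250234, 0.273594]

After 7 iteration(s), the approximation is c_7 = 0.250234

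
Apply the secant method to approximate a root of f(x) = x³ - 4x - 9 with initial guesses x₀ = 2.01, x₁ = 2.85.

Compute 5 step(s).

f(x) = x³ - 4x - 9
x₀ = 2.01, x₁ = 2.85

Secant formula: x_{n+1} = x_n - f(x_n)(x_n - x_{n-1})/(f(x_n) - f(x_{n-1}))

Iteration 1:
  f(2.010000) = -8.919399
  f(2.850000) = 2.749125
  x_2 = 2.850000 - 2.749125×(2.850000 - 2.010000)/(2.749125 - (-8.919399))
       = 2.652095
Iteration 2:
  f(2.850000) = 2.749125
  f(2.652095) = -0.954592
  x_3 = 2.652095 - (-0.954592)×(2.652095 - 2.850000)/(-0.954592 - 2.749125)
       = 2.703102
Iteration 3:
  f(2.652095) = -0.954592
  f(2.703102) = -0.061481
  x_4 = 2.703102 - (-0.061481)×(2.703102 - 2.652095)/(-0.061481 - (-0.954592))
       = 2.706614
Iteration 4:
  f(2.703102) = -0.061481
  f(2.706614) = 0.001543
  x_5 = 2.706614 - 0.001543×(2.706614 - 2.703102)/(0.001543 - (-0.061481))
       = 2.706528
Iteration 5:
  f(2.706614) = 0.001543
  f(2.706528) = -0.000002
  x_6 = 2.706528 - (-0.000002)×(2.706528 - 2.706614)/(-0.000002 - 0.001543)
       = 2.706528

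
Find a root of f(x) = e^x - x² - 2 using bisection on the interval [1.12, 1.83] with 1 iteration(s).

f(x) = e^x - x² - 2
Initial interval: [1.12, 1.83]

Iteration 1:
  c_1 = (1.120000 + 1.830000)/2 = 1.475000
  f(c_1) = f(1.475000) = 0.195411
  f(a) × f(c) < 0, new interval: [1.120000, 1.475000]

After 1 iteration(s), the approximation is c_1 = 1.475000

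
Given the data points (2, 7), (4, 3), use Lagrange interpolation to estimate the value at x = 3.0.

Lagrange interpolation formula:
P(x) = Σ yᵢ × Lᵢ(x)
where Lᵢ(x) = Π_{j≠i} (x - xⱼ)/(xᵢ - xⱼ)

L_0(3.0) = (3.0 - 4)/(2 - 4) = 0.500000
L_1(3.0) = (3.0 - 2)/(4 - 2) = 0.500000

P(3.0) = 7×L_0(3.0) + 3×L_1(3.0)
P(3.0) = 5.000000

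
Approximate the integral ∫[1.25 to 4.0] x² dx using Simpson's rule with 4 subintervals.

f(x) = x²
a = 1.25, b = 4.0, n = 4
h = (b - a)/n = 0.687500

Simpson's rule: (h/3)[f(x₀) + 4f(x₁) + 2f(x₂) + ... + f(xₙ)]

x_0 = 1.2500, f(x_0) = 1.562500, coefficient = 1
x_1 = 1.9375, f(x_1) = 3.753906, coefficient = 4
x_2 = 2.6250, f(x_2) = 6.890625, coefficient = 2
x_3 = 3.3125, f(x_3) = 10.972656, coefficient = 4
x_4 = 4.0000, f(x_4) = 16.000000, coefficient = 1

I ≈ (0.687500/3) × 90.250000 = 20.682292
Exact value: 20.682292
Error: 0.000000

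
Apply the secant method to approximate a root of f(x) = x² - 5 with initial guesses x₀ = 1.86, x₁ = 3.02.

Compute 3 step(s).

f(x) = x² - 5
x₀ = 1.86, x₁ = 3.02

Secant formula: x_{n+1} = x_n - f(x_n)(x_n - x_{n-1})/(f(x_n) - f(x_{n-1}))

Iteration 1:
  f(1.860000) = -1.540400
  f(3.020000) = 4.120400
  x_2 = 3.020000 - 4.120400×(3.020000 - 1.860000)/(4.120400 - (-1.540400))
       = 2.175656
Iteration 2:
  f(3.020000) = 4.120400
  f(2.175656) = -0.266522
  x_3 = 2.175656 - (-0.266522)×(2.175656 - 3.020000)/(-0.266522 - 4.120400)
       = 2.226953
Iteration 3:
  f(2.175656) = -0.266522
  f(2.226953) = -0.040681
  x_4 = 2.226953 - (-0.040681)×(2.226953 - 2.175656)/(-0.040681 - (-0.266522))
       = 2.236193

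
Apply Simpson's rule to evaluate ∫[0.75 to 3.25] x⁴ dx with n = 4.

f(x) = x⁴
a = 0.75, b = 3.25, n = 4
h = (b - a)/n = 0.625000

Simpson's rule: (h/3)[f(x₀) + 4f(x₁) + 2f(x₂) + ... + f(xₙ)]

x_0 = 0.7500, f(x_0) = 0.316406, coefficient = 1
x_1 = 1.3750, f(x_1) = 3.574463, coefficient = 4
x_2 = 2.0000, f(x_2) = 16.000000, coefficient = 2
x_3 = 2.6250, f(x_3) = 47.480713, coefficient = 4
x_4 = 3.2500, f(x_4) = 111.566406, coefficient = 1

I ≈ (0.625000/3) × 348.103516 = 72.521566
Exact value: 72.470703
Error: 0.050863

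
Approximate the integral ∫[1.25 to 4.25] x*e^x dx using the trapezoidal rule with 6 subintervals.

f(x) = x*e^x
a = 1.25, b = 4.25, n = 6
h = (b - a)/n = 0.500000

Trapezoidal rule: (h/2)[f(x₀) + 2f(x₁) + 2f(x₂) + ... + f(xₙ)]

x_0 = 1.2500, f(x_0) = 4.362929, coefficient = 1
x_1 = 1.7500, f(x_1) = 10.070555, coefficient = 2
x_2 = 2.2500, f(x_2) = 21.347406, coefficient = 2
x_3 = 2.7500, f(x_3) = 43.017238, coefficient = 2
x_4 = 3.2500, f(x_4) = 83.818605, coefficient = 2
x_5 = 3.7500, f(x_5) = 159.454058, coefficient = 2
x_6 = 4.2500, f(x_6) = 297.948002, coefficient = 1

I ≈ (0.500000/2) × 937.726652 = 234.431663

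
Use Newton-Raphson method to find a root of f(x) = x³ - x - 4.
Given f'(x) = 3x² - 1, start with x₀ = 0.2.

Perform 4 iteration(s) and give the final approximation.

f(x) = x³ - x - 4
f'(x) = 3x² - 1
x₀ = 0.2

Newton-Raphson formula: x_{n+1} = x_n - f(x_n)/f'(x_n)

Iteration 1:
  f(0.200000) = -4.192000
  f'(0.200000) = -0.880000
  x_1 = 0.200000 - (-4.192000)/(-0.880000) = -4.563636
Iteration 2:
  f(-4.563636) = -94.482200
  f'(-4.563636) = 61.480331
  x_2 = -4.563636 - (-94.482200)/61.480331 = -3.026849
Iteration 3:
  f(-3.026849) = -28.704579
  f'(-3.026849) = 26.485443
  x_3 = -3.026849 - (-28.704579)/26.485443 = -1.943062
Iteration 4:
  f(-1.943062) = -9.392948
  f'(-1.943062) = 10.326469
  x_4 = -1.943062 - (-9.392948)/10.326469 = -1.033463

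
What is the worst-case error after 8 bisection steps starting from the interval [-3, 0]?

Bisection error bound: |error| ≤ (b-a)/2^n
|error| ≤ (0 - (-3))/2^8 = 3/2^8
|error| ≤ 0.0117187500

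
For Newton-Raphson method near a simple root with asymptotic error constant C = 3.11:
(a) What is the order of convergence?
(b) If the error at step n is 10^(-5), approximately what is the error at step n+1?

(a) Newton-Raphson has quadratic (order 2) convergence near simple roots.
    This means |e_{n+1}| ≈ C|e_n|².

(b) With |e_n| = 10^(-5) and C = 3.11:
    |e_{n+1}| ≈ 3.11 × (10^(-5))² = 3.11 × 10^(-10)

(a) 2 (quadratic); (b) |e_{n+1}| ≈ 3.110e-10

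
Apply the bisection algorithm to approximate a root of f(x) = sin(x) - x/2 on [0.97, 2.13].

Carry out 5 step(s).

f(x) = sin(x) - x/2
Initial interval: [0.97, 2.13]

Iteration 1:
  c_1 = (0.970000 + 2.130000)/2 = 1.550000
  f(c_1) = f(1.550000) = 0.224784
  f(a) × f(c) ≥ 0, new interval: [1.550000, 2.130000]
Iteration 2:
  c_2 = (1.550000 + 2.130000)/2 = 1.840000
  f(c_2) = f(1.840000) = 0.043983
  f(a) × f(c) ≥ 0, new interval: [1.840000, 2.130000]
Iteration 3:
  c_3 = (1.840000 + 2.130000)/2 = 1.985000
  f(c_3) = f(1.985000) = -0.077063
  f(a) × f(c) < 0, new interval: [1.840000, 1.985000]
Iteration 4:
  c_4 = (1.840000 + 1.985000)/2 = 1.912500
  f(c_4) = f(1.912500) = -0.014065
  f(a) × f(c) < 0, new interval: [1.840000, 1.912500]
Iteration 5:
  c_5 = (1.840000 + 1.912500)/2 = 1.876250
  f(c_5) = f(1.876250) = 0.015586
  f(a) × f(c) ≥ 0, new interval: [1.876250, 1.912500]

After 5 iteration(s), the approximation is c_5 = 1.876250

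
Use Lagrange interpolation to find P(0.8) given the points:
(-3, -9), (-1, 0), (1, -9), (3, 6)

Lagrange interpolation formula:
P(x) = Σ yᵢ × Lᵢ(x)
where Lᵢ(x) = Π_{j≠i} (x - xⱼ)/(xᵢ - xⱼ)

L_0(0.8) = (0.8 - (-1))/(-3 - (-1)) × (0.8 - 1)/(-3 - 1) × (0.8 - 3)/(-3 - 3) = -0.016500
L_1(0.8) = (0.8 - (-3))/(-1 - (-3)) × (0.8 - 1)/(-1 - 1) × (0.8 - 3)/(-1 - 3) = 0.104500
L_2(0.8) = (0.8 - (-3))/(1 - (-3)) × (0.8 - (-1))/(1 - (-1)) × (0.8 - 3)/(1 - 3) = 0.940500
L_3(0.8) = (0.8 - (-3))/(3 - (-3)) × (0.8 - (-1))/(3 - (-1)) × (0.8 - 1)/(3 - 1) = -0.028500

P(0.8) = (-9)×L_0(0.8) + 0×L_1(0.8) + (-9)×L_2(0.8) + 6×L_3(0.8)
P(0.8) = -8.487000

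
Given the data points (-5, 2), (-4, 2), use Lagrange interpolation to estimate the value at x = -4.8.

Lagrange interpolation formula:
P(x) = Σ yᵢ × Lᵢ(x)
where Lᵢ(x) = Π_{j≠i} (x - xⱼ)/(xᵢ - xⱼ)

L_0(-4.8) = (-4.8 - (-4))/(-5 - (-4)) = 0.800000
L_1(-4.8) = (-4.8 - (-5))/(-4 - (-5)) = 0.200000

P(-4.8) = 2×L_0(-4.8) + 2×L_1(-4.8)
P(-4.8) = 2.000000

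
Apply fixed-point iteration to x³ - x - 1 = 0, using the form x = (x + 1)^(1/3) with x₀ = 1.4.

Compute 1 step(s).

Equation: x³ - x - 1 = 0
Fixed-point form: x = (x + 1)^(1/3)
x₀ = 1.4

x_1 = g(1.400000) = 1.338866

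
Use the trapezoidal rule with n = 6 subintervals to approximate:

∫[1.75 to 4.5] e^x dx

f(x) = e^x
a = 1.75, b = 4.5, n = 6
h = (b - a)/n = 0.458333

Trapezoidal rule: (h/2)[f(x₀) + 2f(x₁) + 2f(x₂) + ... + f(xₙ)]

x_0 = 1.7500, f(x_0) = 5.754603, coefficient = 1
x_1 = 2.2083, f(x_1) = 9.100536, coefficient = 2
x_2 = 2.6667, f(x_2) = 14.391916, coefficient = 2
x_3 = 3.1250, f(x_3) = 22.759895, coefficient = 2
x_4 = 3.5833, f(x_4) = 35.993319, coefficient = 2
x_5 = 4.0417, f(x_5) = 56.921132, coefficient = 2
x_6 = 4.5000, f(x_6) = 90.017131, coefficient = 1

I ≈ (0.458333/2) × 374.105331 = 85.732472
Exact value: 84.262529
Error: 1.469943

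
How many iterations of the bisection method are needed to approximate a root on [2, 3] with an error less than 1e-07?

We need (b-a)/2^n ≤ 1e-07
(3 - 2)/2^n ≤ 1e-07
1/2^n ≤ 1e-07
2^n ≥ 10000000
n ≥ log₂(10000000) = 23.25
n ≥ 24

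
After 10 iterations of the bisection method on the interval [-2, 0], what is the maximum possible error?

Bisection error bound: |error| ≤ (b-a)/2^n
|error| ≤ (0 - (-2))/2^10 = 2/2^10
|error| ≤ 0.0019531250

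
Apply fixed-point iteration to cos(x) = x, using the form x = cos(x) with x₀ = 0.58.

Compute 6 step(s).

Equation: cos(x) = x
Fixed-point form: x = cos(x)
x₀ = 0.58

x_1 = g(0.580000) = 0.836463
x_2 = g(0.836463) = 0.670093
x_3 = g(0.670093) = 0.783764
x_4 = g(0.783764) = 0.708261
x_5 = g(0.708261) = 0.759494
x_6 = g(0.759494) = 0.725184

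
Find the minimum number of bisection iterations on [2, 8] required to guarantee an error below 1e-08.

We need (b-a)/2^n ≤ 1e-08
(8 - 2)/2^n ≤ 1e-08
6/2^n ≤ 1e-08
2^n ≥ 600000000
n ≥ log₂(600000000) = 29.16
n ≥ 30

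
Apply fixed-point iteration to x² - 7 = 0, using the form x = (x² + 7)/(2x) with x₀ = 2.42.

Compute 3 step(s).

Equation: x² - 7 = 0
Fixed-point form: x = (x² + 7)/(2x)
x₀ = 2.42

x_1 = g(2.420000) = 2.656281
x_2 = g(2.656281) = 2.645772
x_3 = g(2.645772) = 2.645751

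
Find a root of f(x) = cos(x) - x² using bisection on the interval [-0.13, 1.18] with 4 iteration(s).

f(x) = cos(x) - x²
Initial interval: [-0.13, 1.18]

Iteration 1:
  c_1 = (-0.130000 + 1.180000)/2 = 0.525000
  f(c_1) = f(0.525000) = 0.589699
  f(a) × f(c) ≥ 0, new interval: [0.525000, 1.180000]
Iteration 2:
  c_2 = (0.525000 + 1.180000)/2 = 0.852500
  f(c_2) = f(0.852500) = -0.068653
  f(a) × f(c) < 0, new interval: [0.525000, 0.852500]
Iteration 3:
  c_3 = (0.525000 + 0.852500)/2 = 0.688750
  f(c_3) = f(0.688750) = 0.297665
  f(a) × f(c) ≥ 0, new interval: [0.688750, 0.852500]
Iteration 4:
  c_4 = (0.688750 + 0.852500)/2 = 0.770625
  f(c_4) = f(0.770625) = 0.123613
  f(a) × f(c) ≥ 0, new interval: [0.770625, 0.852500]

After 4 iteration(s), the approximation is c_4 = 0.770625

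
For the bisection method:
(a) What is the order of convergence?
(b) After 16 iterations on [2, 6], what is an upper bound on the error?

(a) Bisection has linear (order 1) convergence; the error is halved each step.

(b) Error bound = (b-a)/2^n = (6 - 2)/2^{16}
    = 4/2^{16}

(a) 1 (linear); (b) error ≤ 6.10e-05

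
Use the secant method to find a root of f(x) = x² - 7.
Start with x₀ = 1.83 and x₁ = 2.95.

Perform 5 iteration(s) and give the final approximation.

f(x) = x² - 7
x₀ = 1.83, x₁ = 2.95

Secant formula: x_{n+1} = x_n - f(x_n)(x_n - x_{n-1})/(f(x_n) - f(x_{n-1}))

Iteration 1:
  f(1.830000) = -3.651100
  f(2.950000) = 1.702500
  x_2 = 2.950000 - 1.702500×(2.950000 - 1.830000)/(1.702500 - (-3.651100))
       = 2.593828
Iteration 2:
  f(2.950000) = 1.702500
  f(2.593828) = -0.272054
  x_3 = 2.593828 - (-0.272054)×(2.593828 - 2.950000)/(-0.272054 - 1.702500)
       = 2.642902
Iteration 3:
  f(2.593828) = -0.272054
  f(2.642902) = -0.015070
  x_4 = 2.642902 - (-0.015070)×(2.642902 - 2.593828)/(-0.015070 - (-0.272054))
       = 2.645780
Iteration 4:
  f(2.642902) = -0.015070
  f(2.645780) = 0.000150
  x_5 = 2.645780 - 0.000150×(2.645780 - 2.642902)/(0.000150 - (-0.015070))
       = 2.645751
Iteration 5:
  f(2.645780) = 0.000150
  f(2.645751) = 0.000000
  x_6 = 2.645751 - 0.000000×(2.645751 - 2.645780)/(0.000000 - 0.000150)
       = 2.645751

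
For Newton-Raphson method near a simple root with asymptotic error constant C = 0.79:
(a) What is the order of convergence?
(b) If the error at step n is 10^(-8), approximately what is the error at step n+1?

(a) Newton-Raphson has quadratic (order 2) convergence near simple roots.
    This means |e_{n+1}| ≈ C|e_n|².

(b) With |e_n| = 10^(-8) and C = 0.79:
    |e_{n+1}| ≈ 0.79 × (10^(-8))² = 0.79 × 10^(-16)

(a) 2 (quadratic); (b) |e_{n+1}| ≈ 7.900e-17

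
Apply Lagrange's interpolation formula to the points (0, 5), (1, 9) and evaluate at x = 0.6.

Lagrange interpolation formula:
P(x) = Σ yᵢ × Lᵢ(x)
where Lᵢ(x) = Π_{j≠i} (x - xⱼ)/(xᵢ - xⱼ)

L_0(0.6) = (0.6 - 1)/(0 - 1) = 0.400000
L_1(0.6) = (0.6 - 0)/(1 - 0) = 0.600000

P(0.6) = 5×L_0(0.6) + 9×L_1(0.6)
P(0.6) = 7.400000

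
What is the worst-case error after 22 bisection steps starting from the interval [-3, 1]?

Bisection error bound: |error| ≤ (b-a)/2^n
|error| ≤ (1 - (-3))/2^22 = 4/2^22
|error| ≤ 0.0000009537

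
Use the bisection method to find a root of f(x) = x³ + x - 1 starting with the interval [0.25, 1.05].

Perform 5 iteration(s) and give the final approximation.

f(x) = x³ + x - 1
Initial interval: [0.25, 1.05]

Iteration 1:
  c_1 = (0.250000 + 1.050000)/2 = 0.650000
  f(c_1) = f(0.650000) = -0.075375
  f(a) × f(c) ≥ 0, new interval: [0.650000, 1.050000]
Iteration 2:
  c_2 = (0.650000 + 1.050000)/2 = 0.850000
  f(c_2) = f(0.850000) = 0.464125
  f(a) × f(c) < 0, new interval: [0.650000, 0.850000]
Iteration 3:
  c_3 = (0.650000 + 0.850000)/2 = 0.750000
  f(c_3) = f(0.750000) = 0.171875
  f(a) × f(c) < 0, new interval: [0.650000, 0.750000]
Iteration 4:
  c_4 = (0.650000 + 0.750000)/2 = 0.700000
  f(c_4) = f(0.700000) = 0.043000
  f(a) × f(c) < 0, new interval: [0.650000, 0.700000]
Iteration 5:
  c_5 = (0.650000 + 0.700000)/2 = 0.675000
  f(c_5) = f(0.675000) = -0.017453
  f(a) × f(c) ≥ 0, new interval: [0.675000, 0.700000]

After 5 iteration(s), the approximation is c_5 = 0.675000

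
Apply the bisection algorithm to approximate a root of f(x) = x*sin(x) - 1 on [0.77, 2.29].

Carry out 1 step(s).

f(x) = x*sin(x) - 1
Initial interval: [0.77, 2.29]

Iteration 1:
  c_1 = (0.770000 + 2.290000)/2 = 1.530000
  f(c_1) = f(1.530000) = 0.528727
  f(a) × f(c) < 0, new interval: [0.770000, 1.530000]

After 1 iteration(s), the approximation is c_1 = 1.530000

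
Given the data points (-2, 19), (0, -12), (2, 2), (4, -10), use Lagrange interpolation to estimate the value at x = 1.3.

Lagrange interpolation formula:
P(x) = Σ yᵢ × Lᵢ(x)
where Lᵢ(x) = Π_{j≠i} (x - xⱼ)/(xᵢ - xⱼ)

L_0(1.3) = (1.3 - 0)/(-2 - 0) × (1.3 - 2)/(-2 - 2) × (1.3 - 4)/(-2 - 4) = -0.051187
L_1(1.3) = (1.3 - (-2))/(0 - (-2)) × (1.3 - 2)/(0 - 2) × (1.3 - 4)/(0 - 4) = 0.389812
L_2(1.3) = (1.3 - (-2))/(2 - (-2)) × (1.3 - 0)/(2 - 0) × (1.3 - 4)/(2 - 4) = 0.723938
L_3(1.3) = (1.3 - (-2))/(4 - (-2)) × (1.3 - 0)/(4 - 0) × (1.3 - 2)/(4 - 2) = -0.062562

P(1.3) = 19×L_0(1.3) + (-12)×L_1(1.3) + 2×L_2(1.3) + (-10)×L_3(1.3)
P(1.3) = -3.576813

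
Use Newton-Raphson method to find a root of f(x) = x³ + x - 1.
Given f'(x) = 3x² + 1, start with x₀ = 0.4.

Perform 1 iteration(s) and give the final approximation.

f(x) = x³ + x - 1
f'(x) = 3x² + 1
x₀ = 0.4

Newton-Raphson formula: x_{n+1} = x_n - f(x_n)/f'(x_n)

Iteration 1:
  f(0.400000) = -0.536000
  f'(0.400000) = 1.480000
  x_1 = 0.400000 - (-0.536000)/1.480000 = 0.762162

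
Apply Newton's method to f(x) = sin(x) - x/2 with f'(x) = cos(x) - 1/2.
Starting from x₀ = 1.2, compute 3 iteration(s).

f(x) = sin(x) - x/2
f'(x) = cos(x) - 1/2
x₀ = 1.2

Newton-Raphson formula: x_{n+1} = x_n - f(x_n)/f'(x_n)

Iteration 1:
  f(1.200000) = 0.332039
  f'(1.200000) = -0.137642
  x_1 = 1.200000 - 0.332039/(-0.137642) = 3.612334
Iteration 2:
  f(3.612334) = -2.259714
  f'(3.612334) = -1.391232
  x_2 = 3.612334 - (-2.259714)/(-1.391232) = 1.988080
Iteration 3:
  f(1.988080) = -0.079847
  f'(1.988080) = -0.905279
  x_3 = 1.988080 - (-0.079847)/(-0.905279) = 1.899879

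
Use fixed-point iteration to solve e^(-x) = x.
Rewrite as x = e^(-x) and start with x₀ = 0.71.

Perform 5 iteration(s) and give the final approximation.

Equation: e^(-x) = x
Fixed-point form: x = e^(-x)
x₀ = 0.71

x_1 = g(0.710000) = 0.491644
x_2 = g(0.491644) = 0.611620
x_3 = g(0.611620) = 0.542471
x_4 = g(0.542471) = 0.581310
x_5 = g(0.581310) = 0.559165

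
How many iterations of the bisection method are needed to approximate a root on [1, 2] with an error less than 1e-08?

We need (b-a)/2^n ≤ 1e-08
(2 - 1)/2^n ≤ 1e-08
1/2^n ≤ 1e-08
2^n ≥ 100000000
n ≥ log₂(100000000) = 26.58
n ≥ 27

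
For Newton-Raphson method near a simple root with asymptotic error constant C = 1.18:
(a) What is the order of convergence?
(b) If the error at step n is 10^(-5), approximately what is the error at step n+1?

(a) Newton-Raphson has quadratic (order 2) convergence near simple roots.
    This means |e_{n+1}| ≈ C|e_n|².

(b) With |e_n| = 10^(-5) and C = 1.18:
    |e_{n+1}| ≈ 1.18 × (10^(-5))² = 1.18 × 10^(-10)

(a) 2 (quadratic); (b) |e_{n+1}| ≈ 1.180e-10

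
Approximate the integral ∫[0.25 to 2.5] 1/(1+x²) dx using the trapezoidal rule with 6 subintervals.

f(x) = 1/(1+x²)
a = 0.25, b = 2.5, n = 6
h = (b - a)/n = 0.375000

Trapezoidal rule: (h/2)[f(x₀) + 2f(x₁) + 2f(x₂) + ... + f(xₙ)]

x_0 = 0.2500, f(x_0) = 0.941176, coefficient = 1
x_1 = 0.6250, f(x_1) = 0.719101, coefficient = 2
x_2 = 1.0000, f(x_2) = 0.500000, coefficient = 2
x_3 = 1.3750, f(x_3) = 0.345946, coefficient = 2
x_4 = 1.7500, f(x_4) = 0.246154, coefficient = 2
x_5 = 2.1250, f(x_5) = 0.181303, coefficient = 2
x_6 = 2.5000, f(x_6) = 0.137931, coefficient = 1

I ≈ (0.375000/2) × 5.064116 = 0.949522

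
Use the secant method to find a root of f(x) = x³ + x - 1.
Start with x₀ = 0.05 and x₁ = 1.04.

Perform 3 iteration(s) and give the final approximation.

f(x) = x³ + x - 1
x₀ = 0.05, x₁ = 1.04

Secant formula: x_{n+1} = x_n - f(x_n)(x_n - x_{n-1})/(f(x_n) - f(x_{n-1}))

Iteration 1:
  f(0.050000) = -0.949875
  f(1.040000) = 1.164864
  x_2 = 1.040000 - 1.164864×(1.040000 - 0.050000)/(1.164864 - (-0.949875))
       = 0.494677
Iteration 2:
  f(1.040000) = 1.164864
  f(0.494677) = -0.384273
  x_3 = 0.494677 - (-0.384273)×(0.494677 - 1.040000)/(-0.384273 - 1.164864)
       = 0.629948
Iteration 3:
  f(0.494677) = -0.384273
  f(0.629948) = -0.120067
  x_4 = 0.629948 - (-0.120067)×(0.629948 - 0.494677)/(-0.120067 - (-0.384273))
       = 0.691421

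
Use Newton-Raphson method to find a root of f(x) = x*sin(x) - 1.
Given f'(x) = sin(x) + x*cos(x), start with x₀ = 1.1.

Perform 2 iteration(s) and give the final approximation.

f(x) = x*sin(x) - 1
f'(x) = sin(x) + x*cos(x)
x₀ = 1.1

Newton-Raphson formula: x_{n+1} = x_n - f(x_n)/f'(x_n)

Iteration 1:
  f(1.100000) = -0.019672
  f'(1.100000) = 1.390163
  x_1 = 1.100000 - (-0.019672)/1.390163 = 1.114151
Iteration 2:
  f(1.114151) = -0.000009
  f'(1.114151) = 1.388810
  x_2 = 1.114151 - (-0.000009)/1.388810 = 1.114157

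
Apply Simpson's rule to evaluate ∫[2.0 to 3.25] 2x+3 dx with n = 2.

f(x) = 2x+3
a = 2.0, b = 3.25, n = 2
h = (b - a)/n = 0.625000

Simpson's rule: (h/3)[f(x₀) + 4f(x₁) + 2f(x₂) + ... + f(xₙ)]

x_0 = 2.0000, f(x_0) = 7.000000, coefficient = 1
x_1 = 2.6250, f(x_1) = 8.250000, coefficient = 4
x_2 = 3.2500, f(x_2) = 9.500000, coefficient = 1

I ≈ (0.625000/3) × 49.500000 = 10.312500
Exact value: 10.312500
Error: 0.000000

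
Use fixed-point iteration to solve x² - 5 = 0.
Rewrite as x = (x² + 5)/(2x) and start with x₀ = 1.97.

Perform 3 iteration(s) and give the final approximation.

Equation: x² - 5 = 0
Fixed-point form: x = (x² + 5)/(2x)
x₀ = 1.97

x_1 = g(1.970000) = 2.254036
x_2 = g(2.254036) = 2.236140
x_3 = g(2.236140) = 2.236068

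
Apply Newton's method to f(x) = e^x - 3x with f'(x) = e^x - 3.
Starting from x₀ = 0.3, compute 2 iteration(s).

f(x) = e^x - 3x
f'(x) = e^x - 3
x₀ = 0.3

Newton-Raphson formula: x_{n+1} = x_n - f(x_n)/f'(x_n)

Iteration 1:
  f(0.300000) = 0.449859
  f'(0.300000) = -1.650141
  x_1 = 0.300000 - 0.449859/(-1.650141) = 0.572618
Iteration 2:
  f(0.572618) = 0.055048
  f'(0.572618) = -1.227097
  x_2 = 0.572618 - 0.055048/(-1.227097) = 0.617479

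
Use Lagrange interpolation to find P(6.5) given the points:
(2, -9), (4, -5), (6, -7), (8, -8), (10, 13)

Lagrange interpolation formula:
P(x) = Σ yᵢ × Lᵢ(x)
where Lᵢ(x) = Π_{j≠i} (x - xⱼ)/(xᵢ - xⱼ)

L_0(6.5) = (6.5 - 4)/(2 - 4) × (6.5 - 6)/(2 - 6) × (6.5 - 8)/(2 - 8) × (6.5 - 10)/(2 - 10) = 0.017090
L_1(6.5) = (6.5 - 2)/(4 - 2) × (6.5 - 6)/(4 - 6) × (6.5 - 8)/(4 - 8) × (6.5 - 10)/(4 - 10) = -0.123047
L_2(6.5) = (6.5 - 2)/(6 - 2) × (6.5 - 4)/(6 - 4) × (6.5 - 8)/(6 - 8) × (6.5 - 10)/(6 - 10) = 0.922852
L_3(6.5) = (6.5 - 2)/(8 - 2) × (6.5 - 4)/(8 - 4) × (6.5 - 6)/(8 - 6) × (6.5 - 10)/(8 - 10) = 0.205078
L_4(6.5) = (6.5 - 2)/(10 - 2) × (6.5 - 4)/(10 - 4) × (6.5 - 6)/(10 - 6) × (6.5 - 8)/(10 - 8) = -0.021973

P(6.5) = (-9)×L_0(6.5) + (-5)×L_1(6.5) + (-7)×L_2(6.5) + (-8)×L_3(6.5) + 13×L_4(6.5)
P(6.5) = -7.924805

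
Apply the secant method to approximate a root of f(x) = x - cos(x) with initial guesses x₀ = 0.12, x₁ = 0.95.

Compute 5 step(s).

f(x) = x - cos(x)
x₀ = 0.12, x₁ = 0.95

Secant formula: x_{n+1} = x_n - f(x_n)(x_n - x_{n-1})/(f(x_n) - f(x_{n-1}))

Iteration 1:
  f(0.120000) = -0.872809
  f(0.950000) = 0.368317
  x_2 = 0.950000 - 0.368317×(0.950000 - 0.120000)/(0.368317 - (-0.872809))
       = 0.703689
Iteration 2:
  f(0.950000) = 0.368317
  f(0.703689) = -0.058772
  x_3 = 0.703689 - (-0.058772)×(0.703689 - 0.950000)/(-0.058772 - 0.368317)
       = 0.737584
Iteration 3:
  f(0.703689) = -0.058772
  f(0.737584) = -0.002512
  x_4 = 0.737584 - (-0.002512)×(0.737584 - 0.703689)/(-0.002512 - (-0.058772))
       = 0.739097
Iteration 4:
  f(0.737584) = -0.002512
  f(0.739097) = 0.000020
  x_5 = 0.739097 - 0.000020×(0.739097 - 0.737584)/(0.000020 - (-0.002512))
       = 0.739085
Iteration 5:
  f(0.739097) = 0.000020
  f(0.739085) = 0.000000
  x_6 = 0.739085 - 0.000000×(0.739085 - 0.739097)/(0.000000 - 0.000020)
       = 0.739085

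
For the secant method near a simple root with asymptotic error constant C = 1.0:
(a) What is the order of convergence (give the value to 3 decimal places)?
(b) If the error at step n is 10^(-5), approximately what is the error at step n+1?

(a) Secant method has superlinear convergence with order φ = (1+√5)/2 ≈ 1.618.
    This means |e_{n+1}| ≈ C|e_n|^1.618.

(b) With |e_n| = 10^(-5) and C = 1.0:
    |e_{n+1}| ≈ 1.0 × (10^(-5))^1.618 = 1.0 × 10^(-8.09)

(a) ≈ 1.618 (golden ratio); (b) |e_{n+1}| ≈ 8.125e-09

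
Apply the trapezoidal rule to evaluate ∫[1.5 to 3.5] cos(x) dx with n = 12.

f(x) = cos(x)
a = 1.5, b = 3.5, n = 12
h = (b - a)/n = 0.166667

Trapezoidal rule: (h/2)[f(x₀) + 2f(x₁) + 2f(x₂) + ... + f(xₙ)]

x_0 = 1.5000, f(x_0) = 0.070737, coefficient = 1
x_1 = 1.6667, f(x_1) = -0.095724, coefficient = 2
x_2 = 1.8333, f(x_2) = -0.259531, coefficient = 2
x_3 = 2.0000, f(x_3) = -0.416147, coefficient = 2
x_4 = 2.1667, f(x_4) = -0.561229, coefficient = 2
x_5 = 2.3333, f(x_5) = -0.690758, coefficient = 2
x_6 = 2.5000, f(x_6) = -0.801144, coefficient = 2
x_7 = 2.6667, f(x_7) = -0.889327, coefficient = 2
x_8 = 2.8333, f(x_8) = -0.952863, coefficient = 2
x_9 = 3.0000, f(x_9) = -0.989992, coefficient = 2
x_10 = 3.1667, f(x_10) = -0.999686, coefficient = 2
x_11 = 3.3333, f(x_11) = -0.981674, coefficient = 2
x_12 = 3.5000, f(x_12) = -0.936457, coefficient = 1

I ≈ (0.166667/2) × -16.141869 = -1.345156
Exact value: -1.348278
Error: 0.003122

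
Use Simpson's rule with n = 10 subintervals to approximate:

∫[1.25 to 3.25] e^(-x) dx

f(x) = e^(-x)
a = 1.25, b = 3.25, n = 10
h = (b - a)/n = 0.200000

Simpson's rule: (h/3)[f(x₀) + 4f(x₁) + 2f(x₂) + ... + f(xₙ)]

x_0 = 1.2500, f(x_0) = 0.286505, coefficient = 1
x_1 = 1.4500, f(x_1) = 0.234570, coefficient = 4
x_2 = 1.6500, f(x_2) = 0.192050, coefficient = 2
x_3 = 1.8500, f(x_3) = 0.157237, coefficient = 4
x_4 = 2.0500, f(x_4) = 0.128735, coefficient = 2
x_5 = 2.2500, f(x_5) = 0.105399, coefficient = 4
x_6 = 2.4500, f(x_6) = 0.086294, coefficient = 2
x_7 = 2.6500, f(x_7) = 0.070651, coefficient = 4
x_8 = 2.8500, f(x_8) = 0.057844, coefficient = 2
x_9 = 3.0500, f(x_9) = 0.047359, coefficient = 4
x_10 = 3.2500, f(x_10) = 0.038774, coefficient = 1

I ≈ (0.200000/3) × 3.715992 = 0.247733
Exact value: 0.247731
Error: 0.000002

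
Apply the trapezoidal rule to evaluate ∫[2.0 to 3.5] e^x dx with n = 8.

f(x) = e^x
a = 2.0, b = 3.5, n = 8
h = (b - a)/n = 0.187500

Trapezoidal rule: (h/2)[f(x₀) + 2f(x₁) + 2f(x₂) + ... + f(xₙ)]

x_0 = 2.0000, f(x_0) = 7.389056, coefficient = 1
x_1 = 2.1875, f(x_1) = 8.912903, coefficient = 2
x_2 = 2.3750, f(x_2) = 10.751013, coefficient = 2
x_3 = 2.5625, f(x_3) = 12.968197, coefficient = 2
x_4 = 2.7500, f(x_4) = 15.642632, coefficient = 2
x_5 = 2.9375, f(x_5) = 18.868616, coefficient = 2
x_6 = 3.1250, f(x_6) = 22.759895, coefficient = 2
x_7 = 3.3125, f(x_7) = 27.453674, coefficient = 2
x_8 = 3.5000, f(x_8) = 33.115452, coefficient = 1

I ≈ (0.187500/2) × 275.218368 = 25.801722
Exact value: 25.726396
Error: 0.075326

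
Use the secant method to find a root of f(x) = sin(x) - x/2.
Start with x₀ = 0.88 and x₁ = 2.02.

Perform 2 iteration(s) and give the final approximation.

f(x) = sin(x) - x/2
x₀ = 0.88, x₁ = 2.02

Secant formula: x_{n+1} = x_n - f(x_n)(x_n - x_{n-1})/(f(x_n) - f(x_{n-1}))

Iteration 1:
  f(0.880000) = 0.330739
  f(2.020000) = -0.109207
  x_2 = 2.020000 - (-0.109207)×(2.020000 - 0.880000)/(-0.109207 - 0.330739)
       = 1.737020
Iteration 2:
  f(2.020000) = -0.109207
  f(1.737020) = 0.117707
  x_3 = 1.737020 - 0.117707×(1.737020 - 2.020000)/(0.117707 - (-0.109207))
       = 1.883810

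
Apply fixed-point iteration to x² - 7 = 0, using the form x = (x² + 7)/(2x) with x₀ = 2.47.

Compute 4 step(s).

Equation: x² - 7 = 0
Fixed-point form: x = (x² + 7)/(2x)
x₀ = 2.47

x_1 = g(2.470000) = 2.652004
x_2 = g(2.652004) = 2.645759
x_3 = g(2.645759) = 2.645751
x_4 = g(2.645751) = 2.645751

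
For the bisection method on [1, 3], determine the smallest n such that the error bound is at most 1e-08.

We need (b-a)/2^n ≤ 1e-08
(3 - 1)/2^n ≤ 1e-08
2/2^n ≤ 1e-08
2^n ≥ 200000000
n ≥ log₂(200000000) = 27.58
n ≥ 28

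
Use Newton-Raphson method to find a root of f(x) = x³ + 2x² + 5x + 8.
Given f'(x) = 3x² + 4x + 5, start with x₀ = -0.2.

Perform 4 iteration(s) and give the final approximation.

f(x) = x³ + 2x² + 5x + 8
f'(x) = 3x² + 4x + 5
x₀ = -0.2

Newton-Raphson formula: x_{n+1} = x_n - f(x_n)/f'(x_n)

Iteration 1:
  f(-0.200000) = 7.072000
  f'(-0.200000) = 4.320000
  x_1 = -0.200000 - 7.072000/4.320000 = -1.837037
Iteration 2:
  f(-1.837037) = -0.635233
  f'(-1.837037) = 7.775967
  x_2 = -1.837037 - (-0.635233)/7.775967 = -1.755345
Iteration 3:
  f(-1.755345) = -0.022886
  f'(-1.755345) = 7.222329
  x_3 = -1.755345 - (-0.022886)/7.222329 = -1.752176
Iteration 4:
  f(-1.752176) = -0.000033
  f'(-1.752176) = 7.201660
  x_4 = -1.752176 - (-0.000033)/7.201660 = -1.752172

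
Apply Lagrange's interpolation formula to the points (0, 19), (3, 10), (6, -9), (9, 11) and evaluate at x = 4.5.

Lagrange interpolation formula:
P(x) = Σ yᵢ × Lᵢ(x)
where Lᵢ(x) = Π_{j≠i} (x - xⱼ)/(xᵢ - xⱼ)

L_0(4.5) = (4.5 - 3)/(0 - 3) × (4.5 - 6)/(0 - 6) × (4.5 - 9)/(0 - 9) = -0.062500
L_1(4.5) = (4.5 - 0)/(3 - 0) × (4.5 - 6)/(3 - 6) × (4.5 - 9)/(3 - 9) = 0.562500
L_2(4.5) = (4.5 - 0)/(6 - 0) × (4.5 - 3)/(6 - 3) × (4.5 - 9)/(6 - 9) = 0.562500
L_3(4.5) = (4.5 - 0)/(9 - 0) × (4.5 - 3)/(9 - 3) × (4.5 - 6)/(9 - 6) = -0.062500

P(4.5) = 19×L_0(4.5) + 10×L_1(4.5) + (-9)×L_2(4.5) + 11×L_3(4.5)
P(4.5) = -1.312500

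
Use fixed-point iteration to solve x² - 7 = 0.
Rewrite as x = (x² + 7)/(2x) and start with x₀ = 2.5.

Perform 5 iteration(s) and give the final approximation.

Equation: x² - 7 = 0
Fixed-point form: x = (x² + 7)/(2x)
x₀ = 2.5

x_1 = g(2.500000) = 2.650000
x_2 = g(2.650000) = 2.645755
x_3 = g(2.645755) = 2.645751
x_4 = g(2.645751) = 2.645751
x_5 = g(2.645751) = 2.645751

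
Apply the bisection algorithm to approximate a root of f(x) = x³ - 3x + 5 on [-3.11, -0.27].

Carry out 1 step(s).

f(x) = x³ - 3x + 5
Initial interval: [-3.11, -0.27]

Iteration 1:
  c_1 = (-3.110000 + (-0.270000))/2 = -1.690000
  f(c_1) = f(-1.690000) = 5.243191
  f(a) × f(c) < 0, new interval: [-3.110000, -1.690000]

After 1 iteration(s), the approximation is c_1 = -1.690000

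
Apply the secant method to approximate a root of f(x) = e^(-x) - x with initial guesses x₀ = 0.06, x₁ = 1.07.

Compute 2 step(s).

f(x) = e^(-x) - x
x₀ = 0.06, x₁ = 1.07

Secant formula: x_{n+1} = x_n - f(x_n)(x_n - x_{n-1})/(f(x_n) - f(x_{n-1}))

Iteration 1:
  f(0.060000) = 0.881765
  f(1.070000) = -0.726991
  x_2 = 1.070000 - (-0.726991)×(1.070000 - 0.060000)/(-0.726991 - 0.881765)
       = 0.613584
Iteration 2:
  f(1.070000) = -0.726991
  f(0.613584) = -0.072178
  x_3 = 0.613584 - (-0.072178)×(0.613584 - 1.070000)/(-0.072178 - (-0.726991))
       = 0.563275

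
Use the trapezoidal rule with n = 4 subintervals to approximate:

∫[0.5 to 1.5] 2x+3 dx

f(x) = 2x+3
a = 0.5, b = 1.5, n = 4
h = (b - a)/n = 0.250000

Trapezoidal rule: (h/2)[f(x₀) + 2f(x₁) + 2f(x₂) + ... + f(xₙ)]

x_0 = 0.5000, f(x_0) = 4.000000, coefficient = 1
x_1 = 0.7500, f(x_1) = 4.500000, coefficient = 2
x_2 = 1.0000, f(x_2) = 5.000000, coefficient = 2
x_3 = 1.2500, f(x_3) = 5.500000, coefficient = 2
x_4 = 1.5000, f(x_4) = 6.000000, coefficient = 1

I ≈ (0.250000/2) × 40.000000 = 5.000000
Exact value: 5.000000
Error: 0.000000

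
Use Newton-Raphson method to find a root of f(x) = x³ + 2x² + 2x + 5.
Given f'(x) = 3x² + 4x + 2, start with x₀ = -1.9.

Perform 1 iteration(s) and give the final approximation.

f(x) = x³ + 2x² + 2x + 5
f'(x) = 3x² + 4x + 2
x₀ = -1.9

Newton-Raphson formula: x_{n+1} = x_n - f(x_n)/f'(x_n)

Iteration 1:
  f(-1.900000) = 1.561000
  f'(-1.900000) = 5.230000
  x_1 = -1.900000 - 1.561000/5.230000 = -2.198470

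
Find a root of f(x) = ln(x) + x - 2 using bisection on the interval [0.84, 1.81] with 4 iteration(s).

f(x) = ln(x) + x - 2
Initial interval: [0.84, 1.81]

Iteration 1:
  c_1 = (0.840000 + 1.810000)/2 = 1.325000
  f(c_1) = f(1.325000) = -0.393588
  f(a) × f(c) ≥ 0, new interval: [1.325000, 1.810000]
Iteration 2:
  c_2 = (1.325000 + 1.810000)/2 = 1.567500
  f(c_2) = f(1.567500) = 0.016982
  f(a) × f(c) < 0, new interval: [1.325000, 1.567500]
Iteration 3:
  c_3 = (1.325000 + 1.567500)/2 = 1.446250
  f(c_3) = f(1.446250) = -0.184776
  f(a) × f(c) ≥ 0, new interval: [1.446250, 1.567500]
Iteration 4:
  c_4 = (1.446250 + 1.567500)/2 = 1.506875
  f(c_4) = f(1.506875) = -0.083087
  f(a) × f(c) ≥ 0, new interval: [1.506875, 1.567500]

After 4 iteration(s), the approximation is c_4 = 1.506875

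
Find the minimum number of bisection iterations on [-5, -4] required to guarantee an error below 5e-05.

We need (b-a)/2^n ≤ 5e-05
(-4 - (-5))/2^n ≤ 5e-05
1/2^n ≤ 5e-05
2^n ≥ 20000
n ≥ log₂(20000) = 14.29
n ≥ 15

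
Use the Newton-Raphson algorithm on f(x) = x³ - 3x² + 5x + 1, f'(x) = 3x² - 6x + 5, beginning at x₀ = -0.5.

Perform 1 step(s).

f(x) = x³ - 3x² + 5x + 1
f'(x) = 3x² - 6x + 5
x₀ = -0.5

Newton-Raphson formula: x_{n+1} = x_n - f(x_n)/f'(x_n)

Iteration 1:
  f(-0.500000) = -2.375000
  f'(-0.500000) = 8.750000
  x_1 = -0.500000 - (-2.375000)/8.750000 = -0.228571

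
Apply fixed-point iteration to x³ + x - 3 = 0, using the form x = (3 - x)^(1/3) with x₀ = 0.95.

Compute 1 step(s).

Equation: x³ + x - 3 = 0
Fixed-point form: x = (3 - x)^(1/3)
x₀ = 0.95

x_1 = g(0.950000) = 1.270334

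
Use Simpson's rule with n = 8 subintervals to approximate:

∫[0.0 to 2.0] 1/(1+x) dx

f(x) = 1/(1+x)
a = 0.0, b = 2.0, n = 8
h = (b - a)/n = 0.250000

Simpson's rule: (h/3)[f(x₀) + 4f(x₁) + 2f(x₂) + ... + f(xₙ)]

x_0 = 0.0000, f(x_0) = 1.000000, coefficient = 1
x_1 = 0.2500, f(x_1) = 0.800000, coefficient = 4
x_2 = 0.5000, f(x_2) = 0.666667, coefficient = 2
x_3 = 0.7500, f(x_3) = 0.571429, coefficient = 4
x_4 = 1.0000, f(x_4) = 0.500000, coefficient = 2
x_5 = 1.2500, f(x_5) = 0.444444, coefficient = 4
x_6 = 1.5000, f(x_6) = 0.400000, coefficient = 2
x_7 = 1.7500, f(x_7) = 0.363636, coefficient = 4
x_8 = 2.0000, f(x_8) = 0.333333, coefficient = 1

I ≈ (0.250000/3) × 13.184704 = 1.098725
Exact value: 1.098612
Error: 0.000113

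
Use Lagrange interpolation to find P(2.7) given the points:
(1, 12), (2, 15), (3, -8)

Lagrange interpolation formula:
P(x) = Σ yᵢ × Lᵢ(x)
where Lᵢ(x) = Π_{j≠i} (x - xⱼ)/(xᵢ - xⱼ)

L_0(2.7) = (2.7 - 2)/(1 - 2) × (2.7 - 3)/(1 - 3) = -0.105000
L_1(2.7) = (2.7 - 1)/(2 - 1) × (2.7 - 3)/(2 - 3) = 0.510000
L_2(2.7) = (2.7 - 1)/(3 - 1) × (2.7 - 2)/(3 - 2) = 0.595000

P(2.7) = 12×L_0(2.7) + 15×L_1(2.7) + (-8)×L_2(2.7)
P(2.7) = 1.630000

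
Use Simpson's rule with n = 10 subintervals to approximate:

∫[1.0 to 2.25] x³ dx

f(x) = x³
a = 1.0, b = 2.25, n = 10
h = (b - a)/n = 0.125000

Simpson's rule: (h/3)[f(x₀) + 4f(x₁) + 2f(x₂) + ... + f(xₙ)]

x_0 = 1.0000, f(x_0) = 1.000000, coefficient = 1
x_1 = 1.1250, f(x_1) = 1.423828, coefficient = 4
x_2 = 1.2500, f(x_2) = 1.953125, coefficient = 2
x_3 = 1.3750, f(x_3) = 2.599609, coefficient = 4
x_4 = 1.5000, f(x_4) = 3.375000, coefficient = 2
x_5 = 1.6250, f(x_5) = 4.291016, coefficient = 4
x_6 = 1.7500, f(x_6) = 5.359375, coefficient = 2
x_7 = 1.8750, f(x_7) = 6.591797, coefficient = 4
x_8 = 2.0000, f(x_8) = 8.000000, coefficient = 2
x_9 = 2.1250, f(x_9) = 9.595703, coefficient = 4
x_10 = 2.2500, f(x_10) = 11.390625, coefficient = 1

I ≈ (0.125000/3) × 147.773438 = 6.157227
Exact value: 6.157227
Error: 0.000000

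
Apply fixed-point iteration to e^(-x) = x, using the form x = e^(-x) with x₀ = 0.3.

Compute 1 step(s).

Equation: e^(-x) = x
Fixed-point form: x = e^(-x)
x₀ = 0.3

x_1 = g(0.300000) = 0.740818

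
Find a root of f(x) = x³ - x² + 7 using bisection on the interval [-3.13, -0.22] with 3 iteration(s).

f(x) = x³ - x² + 7
Initial interval: [-3.13, -0.22]

Iteration 1:
  c_1 = (-3.130000 + (-0.220000))/2 = -1.675000
  f(c_1) = f(-1.675000) = -0.505047
  f(a) × f(c) ≥ 0, new interval: [-1.675000, -0.220000]
Iteration 2:
  c_2 = (-1.675000 + (-0.220000))/2 = -0.947500
  f(c_2) = f(-0.947500) = 5.251620
  f(a) × f(c) < 0, new interval: [-1.675000, -0.947500]
Iteration 3:
  c_3 = (-1.675000 + (-0.947500))/2 = -1.311250
  f(c_3) = f(-1.311250) = 3.026091
  f(a) × f(c) < 0, new interval: [-1.675000, -1.311250]

After 3 iteration(s), the approximation is c_3 = -1.311250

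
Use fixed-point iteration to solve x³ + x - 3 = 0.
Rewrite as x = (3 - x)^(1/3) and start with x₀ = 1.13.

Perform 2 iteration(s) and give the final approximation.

Equation: x³ + x - 3 = 0
Fixed-point form: x = (3 - x)^(1/3)
x₀ = 1.13

x_1 = g(1.130000) = 1.232009
x_2 = g(1.232009) = 1.209187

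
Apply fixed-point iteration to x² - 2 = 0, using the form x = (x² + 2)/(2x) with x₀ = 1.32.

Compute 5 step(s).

Equation: x² - 2 = 0
Fixed-point form: x = (x² + 2)/(2x)
x₀ = 1.32

x_1 = g(1.320000) = 1.417576
x_2 = g(1.417576) = 1.414218
x_3 = g(1.414218) = 1.414214
x_4 = g(1.414214) = 1.414214
x_5 = g(1.414214) = 1.414214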